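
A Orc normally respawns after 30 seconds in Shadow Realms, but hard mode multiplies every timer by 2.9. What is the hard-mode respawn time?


Respawn time = base * multiplier
= 30 * 2.9
= 87.0 seconds

87.0 seconds


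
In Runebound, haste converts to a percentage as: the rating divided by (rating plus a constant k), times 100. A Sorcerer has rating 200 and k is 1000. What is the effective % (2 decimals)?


effective% = rating / (rating + k) * 100
= 200 / (200 + 1000) * 100
= 200 / 1200 * 100
= 0.166667 * 100
= 16.67%

16.67%


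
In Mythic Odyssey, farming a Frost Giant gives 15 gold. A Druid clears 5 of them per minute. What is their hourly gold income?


Gold per minute = 15 * 5 = 75
Gold per hour = 75 * 60 = 4500

4500 gold/hour


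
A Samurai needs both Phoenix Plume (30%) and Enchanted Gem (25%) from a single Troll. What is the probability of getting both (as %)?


For independent events, P(both) = P(A) * P(B)
= 30% * 25%
= 750 / 100 %
= 7.5%

7.5%


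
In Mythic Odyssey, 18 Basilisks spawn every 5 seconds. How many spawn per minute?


Spawns per minute = count * (60 / interval)
= 18 * (60 / 5)
= 18 * 12.0
= 216.0

216.0 per minute


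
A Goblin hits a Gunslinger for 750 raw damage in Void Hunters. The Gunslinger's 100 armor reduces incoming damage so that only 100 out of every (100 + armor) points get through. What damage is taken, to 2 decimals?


actual = 750 * 100 / (100 + 100)
= 750 * 100 / 200
= 75000 / 200
= 375.00

375.00 damage


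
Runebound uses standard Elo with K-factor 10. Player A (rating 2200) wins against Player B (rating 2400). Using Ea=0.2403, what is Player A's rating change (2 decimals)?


Elo update: delta = K * (S - Ea), where S = 1 (wins)
S - Ea = 1 - 0.2403 = 0.7597
Rating change = 10 * 0.7597
= 7.60

7.60 rating points


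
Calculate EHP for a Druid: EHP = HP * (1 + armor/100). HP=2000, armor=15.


EHP = 2000 * (1 + 15/100)
= 2000 * (1 + 0.15)
= 2000 * 1.15
= 2300.0

2300.0 EHP


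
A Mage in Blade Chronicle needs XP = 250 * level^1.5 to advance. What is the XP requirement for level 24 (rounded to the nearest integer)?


XP = 250 * level^1.5
Substitute level = 24:
XP = 250 * 24^1.5
= 250 * 117.5755
= 29394

29394 XP


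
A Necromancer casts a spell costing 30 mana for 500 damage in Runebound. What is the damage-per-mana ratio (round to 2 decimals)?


Efficiency = damage / mana
= 500 / 30
= 16.67

16.67 dmg/mana


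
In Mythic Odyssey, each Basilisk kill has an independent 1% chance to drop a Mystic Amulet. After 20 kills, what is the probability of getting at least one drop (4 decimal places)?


P(at least one) = 1 - P(none) = 1 - (1-p)^n
p = 1/100 = 0.01
1 - p = 0.99
(1 - p)^20 = 0.99^20 = 0.817907
P(at least one) = 1 - 0.817907 = 0.1821

0.1821


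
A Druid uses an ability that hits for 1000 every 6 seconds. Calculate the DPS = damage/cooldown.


DPS = damage / cooldown
= 1000 / 6
= 166.67

166.67 DPS


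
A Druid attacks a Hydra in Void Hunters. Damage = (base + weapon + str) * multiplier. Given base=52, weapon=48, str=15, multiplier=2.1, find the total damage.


Sum base + weapon + str = 52 + 48 + 15 = 115
Multiply by 2.1:
115 * 2.1 = 241.5

241.5 damage


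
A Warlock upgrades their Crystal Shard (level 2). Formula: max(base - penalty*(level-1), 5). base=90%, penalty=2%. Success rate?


raw_rate = 90 - 2 * (2 - 1)
= 90 - 2 * 1
= 90 - 2
= 88
Apply floor: max(88, 5) = 88%

88%


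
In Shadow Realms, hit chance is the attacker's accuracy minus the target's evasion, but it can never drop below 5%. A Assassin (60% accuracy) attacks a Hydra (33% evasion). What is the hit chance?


accuracy - evasion = 60 - 33 = 27
Apply floor: max(27, 5) = 27
Hit chance = 27%

27%


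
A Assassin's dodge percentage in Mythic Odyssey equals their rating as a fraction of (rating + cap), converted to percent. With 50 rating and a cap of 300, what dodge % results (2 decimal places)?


dodge% = 50 / (50 + 300) * 100
= 50 / 350 * 100
= 0.142857 * 100
= 14.29%

14.29%


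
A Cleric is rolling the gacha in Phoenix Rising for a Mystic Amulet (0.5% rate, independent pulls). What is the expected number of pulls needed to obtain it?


Expected pulls for a geometric distribution = 1/p = 100 / rate%
= 100 / 0.5
= 200.0

200.0 pulls


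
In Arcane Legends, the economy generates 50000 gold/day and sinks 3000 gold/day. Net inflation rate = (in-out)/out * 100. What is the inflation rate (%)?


Net gold = 50000 - 3000 = 47000
Inflation rate = net / sunk * 100 = 47000 / 3000 * 100
= 15.666667 * 100
= 1566.67%

1566.67%


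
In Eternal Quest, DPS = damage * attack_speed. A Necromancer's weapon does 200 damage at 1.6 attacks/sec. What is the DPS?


DPS = damage * attack_speed
= 200 * 1.6
= 320.0

320.0 DPS


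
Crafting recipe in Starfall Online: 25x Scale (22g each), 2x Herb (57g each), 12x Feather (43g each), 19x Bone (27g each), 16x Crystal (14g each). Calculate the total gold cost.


Cost breakdown:
  Scale: 25 * 22 = 550
  Herb: 2 * 57 = 114
  Feather: 12 * 43 = 516
  Bone: 19 * 27 = 513
  Crystal: 16 * 14 = 224
Total = 550 + 114 + 516 + 513 + 224 = 1917

1917 gold


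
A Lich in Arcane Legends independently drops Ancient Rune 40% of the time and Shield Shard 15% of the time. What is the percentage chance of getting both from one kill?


For independent events, P(both) = P(A) * P(B)
= 40% * 15%
= 600 / 100 %
= 6.0%

6.0%


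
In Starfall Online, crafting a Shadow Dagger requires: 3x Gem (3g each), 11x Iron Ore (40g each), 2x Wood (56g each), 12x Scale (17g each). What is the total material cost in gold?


Cost breakdown:
  Gem: 3 * 3 = 9
  Iron Ore: 11 * 40 = 440
  Wood: 2 * 56 = 112
  Scale: 12 * 17 = 204
Total = 9 + 440 + 112 + 204 = 765

765 gold


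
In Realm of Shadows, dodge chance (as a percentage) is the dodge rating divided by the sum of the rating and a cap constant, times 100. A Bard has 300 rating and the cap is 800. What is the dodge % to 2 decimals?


dodge% = 300 / (300 + 800) * 100
= 300 / 1100 * 100
= 0.272727 * 100
= 27.27%

27.27%


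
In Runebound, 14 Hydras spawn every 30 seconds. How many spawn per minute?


Spawns per minute = count * (60 / interval)
= 14 * (60 / 30)
= 14 * 2.0
= 28.0

28.0 per minute


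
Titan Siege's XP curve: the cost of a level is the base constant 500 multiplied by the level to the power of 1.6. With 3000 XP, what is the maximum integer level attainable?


XP = 500 * level^1.6, so level = (XP / 500)^(1/1.6)
= (3000 / 500)^(1/1.6)
= 6.0^0.625
= 3.0644
Floor: level = 3

level 3


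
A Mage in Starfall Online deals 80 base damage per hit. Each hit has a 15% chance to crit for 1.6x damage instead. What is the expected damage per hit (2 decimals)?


E[dmg] = base * (1 + crit_chance * (crit_mult - 1))
cc as decimal = 15/100 = 0.15
cm - 1 = 1.6 - 1 = 0.6
Bonus factor = 0.15 * 0.6 = 0.09
Total multiplier = 1 + 0.09 = 1.09
Expected damage = 80 * 1.09 = 87.20

87.20 damage


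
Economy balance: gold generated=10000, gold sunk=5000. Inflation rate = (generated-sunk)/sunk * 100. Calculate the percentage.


Net gold = 10000 - 5000 = 5000
Inflation rate = net / sunk * 100 = 5000 / 5000 * 100
= 1.0 * 100
= 100.00%

100.00%


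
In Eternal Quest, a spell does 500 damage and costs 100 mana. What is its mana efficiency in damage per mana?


Efficiency = damage / mana
= 500 / 100
= 5.00

5.00 dmg/mana


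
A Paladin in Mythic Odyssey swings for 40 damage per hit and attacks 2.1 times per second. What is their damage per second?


DPS = damage * attack_speed
= 40 * 2.1
= 84.0

84.0 DPS


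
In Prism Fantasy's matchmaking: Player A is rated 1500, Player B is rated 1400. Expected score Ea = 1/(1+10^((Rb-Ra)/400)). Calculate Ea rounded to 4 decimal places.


Elo expected score: Ea = 1/(1 + 10^((Rb-Ra)/400))
Rb - Ra = 1400 - 1500 = -100
(Rb-Ra)/400 = -100/400 = -0.25
10^-0.25 = 0.562341
Ea = 1/(1 + 0.562341) = 1/1.562341 = 0.6401

0.6401


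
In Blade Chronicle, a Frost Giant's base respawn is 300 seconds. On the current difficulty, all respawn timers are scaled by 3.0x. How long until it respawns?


Respawn time = base * multiplier
= 300 * 3.0
= 900.0 seconds

900.0 seconds


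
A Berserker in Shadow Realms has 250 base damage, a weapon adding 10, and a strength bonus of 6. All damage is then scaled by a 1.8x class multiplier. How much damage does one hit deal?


Sum base + weapon + str = 250 + 10 + 6 = 266
Multiply by 1.8:
266 * 1.8 = 478.8

478.8 damage


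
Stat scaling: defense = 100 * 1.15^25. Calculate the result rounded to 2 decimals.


value = base * growth^level
= 100 * 1.15^25
= 100 * 32.918953
= 3291.90

3291.90 defense


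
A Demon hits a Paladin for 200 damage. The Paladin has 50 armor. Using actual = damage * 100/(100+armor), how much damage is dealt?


actual = 200 * 100 / (100 + 50)
= 200 * 100 / 150
= 20000 / 150
= 133.33

133.33 damage


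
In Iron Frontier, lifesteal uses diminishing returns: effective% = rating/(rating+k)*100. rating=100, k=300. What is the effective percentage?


effective% = rating / (rating + k) * 100
= 100 / (100 + 300) * 100
= 100 / 400 * 100
= 0.25 * 100
= 25.00%

25.00%


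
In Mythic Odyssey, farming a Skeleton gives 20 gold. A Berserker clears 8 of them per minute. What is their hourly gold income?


Gold per minute = 20 * 8 = 160
Gold per hour = 160 * 60 = 9600

9600 gold/hour


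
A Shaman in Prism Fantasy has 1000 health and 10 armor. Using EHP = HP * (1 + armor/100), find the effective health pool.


EHP = 1000 * (1 + 10/100)
= 1000 * (1 + 0.1)
= 1000 * 1.1
= 1100.0

1100.0 EHP


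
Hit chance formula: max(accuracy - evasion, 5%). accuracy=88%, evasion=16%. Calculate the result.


accuracy - evasion = 88 - 16 = 72
Apply floor: max(72, 5) = 72
Hit chance = 72%

72%


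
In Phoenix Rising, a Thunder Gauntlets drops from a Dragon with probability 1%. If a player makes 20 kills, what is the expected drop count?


Expected drops = kills * (drop_rate / 100)
= 20 * (1 / 100)
= 20 * 0.01
= 0.2

0.2 drops


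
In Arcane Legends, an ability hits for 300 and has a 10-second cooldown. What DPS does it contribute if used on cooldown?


DPS = damage / cooldown
= 300 / 10
= 30.00

30.00 DPS


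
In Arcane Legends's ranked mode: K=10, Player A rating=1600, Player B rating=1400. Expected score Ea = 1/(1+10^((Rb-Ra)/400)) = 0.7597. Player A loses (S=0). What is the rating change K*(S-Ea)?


Elo update: delta = K * (S - Ea), where S = 0 (loses)
S - Ea = 0 - 0.7597 = -0.7597
Rating change = 10 * -0.7597
= -7.60

-7.60 rating points


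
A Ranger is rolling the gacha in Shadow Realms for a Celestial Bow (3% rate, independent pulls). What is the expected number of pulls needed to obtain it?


Expected pulls for a geometric distribution = 1/p = 100 / rate%
= 100 / 3
= 33.33

33.33 pulls


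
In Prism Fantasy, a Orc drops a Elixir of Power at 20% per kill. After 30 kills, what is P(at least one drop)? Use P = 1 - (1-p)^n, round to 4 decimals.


P(at least one) = 1 - P(none) = 1 - (1-p)^n
p = 20/100 = 0.2
1 - p = 0.8
(1 - p)^30 = 0.8^30 = 0.001238
P(at least one) = 1 - 0.001238 = 0.9988

0.9988


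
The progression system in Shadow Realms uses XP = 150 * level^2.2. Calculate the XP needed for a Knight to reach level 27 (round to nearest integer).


XP = 150 * level^2.2
Substitute level = 27:
XP = 150 * 27^2.2
= 150 * 1409.2897
= 211393

211393 XP


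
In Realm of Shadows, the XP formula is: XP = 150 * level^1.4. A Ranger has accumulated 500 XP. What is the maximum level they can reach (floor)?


XP = 150 * level^1.4, so level = (XP / 150)^(1/1.4)
= (500 / 150)^(1/1.4)
= 3.3333^0.7143
= 2.3631
Floor: level = 2

level 2


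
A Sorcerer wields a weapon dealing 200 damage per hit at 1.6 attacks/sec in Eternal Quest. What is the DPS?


DPS = damage * attack_speed
= 200 * 1.6
= 320.0

320.0 DPS


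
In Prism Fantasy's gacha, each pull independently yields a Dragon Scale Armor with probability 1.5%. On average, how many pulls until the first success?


Expected pulls for a geometric distribution = 1/p = 100 / rate%
= 100 / 1.5
= 66.67

66.67 pulls


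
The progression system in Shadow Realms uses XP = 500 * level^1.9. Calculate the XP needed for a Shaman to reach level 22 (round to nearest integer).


XP = 500 * level^1.9
Substitute level = 22:
XP = 500 * 22^1.9
= 500 * 355.3065
= 177653

177653 XP


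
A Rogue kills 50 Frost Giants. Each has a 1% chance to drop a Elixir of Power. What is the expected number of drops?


Expected drops = kills * (drop_rate / 100)
= 50 * (1 / 100)
= 50 * 0.01
= 0.5

0.5 drops


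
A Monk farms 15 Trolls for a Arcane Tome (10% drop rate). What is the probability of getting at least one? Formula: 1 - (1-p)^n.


P(at least one) = 1 - P(none) = 1 - (1-p)^n
p = 10/100 = 0.1
1 - p = 0.9
(1 - p)^15 = 0.9^15 = 0.205891
P(at least one) = 1 - 0.205891 = 0.7941

0.7941


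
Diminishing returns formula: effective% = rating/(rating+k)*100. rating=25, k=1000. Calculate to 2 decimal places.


effective% = rating / (rating + k) * 100
= 25 / (25 + 1000) * 100
= 25 / 1025 * 100
= 0.02439 * 100
= 2.44%

2.44%


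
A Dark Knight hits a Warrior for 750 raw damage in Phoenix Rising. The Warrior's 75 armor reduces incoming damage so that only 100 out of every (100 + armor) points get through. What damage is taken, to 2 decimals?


actual = 750 * 100 / (100 + 75)
= 750 * 100 / 175
= 75000 / 175
= 428.57

428.57 damage


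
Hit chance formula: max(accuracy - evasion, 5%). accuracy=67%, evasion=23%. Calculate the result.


accuracy - evasion = 67 - 23 = 44
Apply floor: max(44, 5) = 44
Hit chance = 44%

44%


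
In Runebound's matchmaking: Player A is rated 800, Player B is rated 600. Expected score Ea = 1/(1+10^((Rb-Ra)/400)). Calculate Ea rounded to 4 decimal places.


Elo expected score: Ea = 1/(1 + 10^((Rb-Ra)/400))
Rb - Ra = 600 - 800 = -200
(Rb-Ra)/400 = -200/400 = -0.5
10^-0.5 = 0.316228
Ea = 1/(1 + 0.316228) = 1/1.316228 = 0.7597

0.7597


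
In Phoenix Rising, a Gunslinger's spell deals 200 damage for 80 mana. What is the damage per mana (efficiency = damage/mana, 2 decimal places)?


Efficiency = damage / mana
= 200 / 80
= 2.50

2.50 dmg/mana


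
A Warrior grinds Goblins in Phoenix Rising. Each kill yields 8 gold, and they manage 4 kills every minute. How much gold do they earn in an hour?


Gold per minute = 8 * 4 = 32
Gold per hour = 32 * 60 = 1920

1920 gold/hour


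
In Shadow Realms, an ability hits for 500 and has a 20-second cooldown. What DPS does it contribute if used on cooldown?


DPS = damage / cooldown
= 500 / 20
= 25.00

25.00 DPS


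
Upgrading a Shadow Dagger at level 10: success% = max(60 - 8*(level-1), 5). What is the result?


raw_rate = 60 - 8 * (10 - 1)
= 60 - 8 * 9
= 60 - 72
= -12
Apply floor: max(-12, 5) = 5%

5%


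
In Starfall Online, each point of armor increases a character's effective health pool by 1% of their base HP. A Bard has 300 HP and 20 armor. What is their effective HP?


EHP = 300 * (1 + 20/100)
= 300 * (1 + 0.2)
= 300 * 1.2
= 360.0

360.0 EHP


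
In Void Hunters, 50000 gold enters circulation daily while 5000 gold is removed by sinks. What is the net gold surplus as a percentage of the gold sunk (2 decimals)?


Net gold = 50000 - 5000 = 45000
Inflation rate = net / sunk * 100 = 45000 / 5000 * 100
= 9.0 * 100
= 900.00%

900.00%


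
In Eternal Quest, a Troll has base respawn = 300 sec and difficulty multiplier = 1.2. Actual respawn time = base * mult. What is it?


Respawn time = base * multiplier
= 300 * 1.2
= 360.0 seconds

360.0 seconds


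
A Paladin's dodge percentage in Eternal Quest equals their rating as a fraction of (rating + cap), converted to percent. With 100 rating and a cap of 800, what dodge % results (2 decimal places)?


dodge% = 100 / (100 + 800) * 100
= 100 / 900 * 100
= 0.111111 * 100
= 11.11%

11.11%


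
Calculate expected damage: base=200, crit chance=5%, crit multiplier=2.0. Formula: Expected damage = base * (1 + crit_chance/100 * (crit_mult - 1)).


E[dmg] = base * (1 + crit_chance * (crit_mult - 1))
cc as decimal = 5/100 = 0.05
cm - 1 = 2.0 - 1 = 1.0
Bonus factor = 0.05 * 1.0 = 0.05
Total multiplier = 1 + 0.05 = 1.05
Expected damage = 200 * 1.05 = 210.00

210.00 damage


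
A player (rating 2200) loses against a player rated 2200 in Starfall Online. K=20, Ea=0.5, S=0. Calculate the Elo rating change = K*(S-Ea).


Elo update: delta = K * (S - Ea), where S = 0 (loses)
S - Ea = 0 - 0.5 = -0.5
Rating change = 20 * -0.5
= -10.00

-10.00 rating points


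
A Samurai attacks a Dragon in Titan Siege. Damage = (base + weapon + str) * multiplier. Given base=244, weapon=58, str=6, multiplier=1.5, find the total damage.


Sum base + weapon + str = 244 + 58 + 6 = 308
Multiply by 1.5:
308 * 1.5 = 462.0

462.0 damage


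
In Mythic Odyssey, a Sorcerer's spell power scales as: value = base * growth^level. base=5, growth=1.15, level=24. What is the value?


value = base * growth^level
= 5 * 1.15^24
= 5 * 28.625176
= 143.13

143.13 spell power


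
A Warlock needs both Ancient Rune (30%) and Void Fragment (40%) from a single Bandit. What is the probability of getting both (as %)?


For independent events, P(both) = P(A) * P(B)
= 30% * 40%
= 1200 / 100 %
= 12.0%

12.0%


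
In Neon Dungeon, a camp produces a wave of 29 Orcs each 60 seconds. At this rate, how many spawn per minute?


Spawns per minute = count * (60 / interval)
= 29 * (60 / 60)
= 29 * 1.0
= 29.0

29.0 per minute


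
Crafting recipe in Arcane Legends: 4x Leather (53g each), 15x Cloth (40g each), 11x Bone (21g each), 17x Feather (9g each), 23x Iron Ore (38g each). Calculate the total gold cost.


Cost breakdown:
  Leather: 4 * 53 = 212
  Cloth: 15 * 40 = 600
  Bone: 11 * 21 = 231
  Feather: 17 * 9 = 153
  Iron Ore: 23 * 38 = 874
Total = 212 + 600 + 231 + 153 + 874 = 2070

2070 gold


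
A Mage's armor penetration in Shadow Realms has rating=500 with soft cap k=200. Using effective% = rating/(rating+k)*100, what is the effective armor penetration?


effective% = rating / (rating + k) * 100
= 500 / (500 + 200) * 100
= 500 / 700 * 100
= 0.714286 * 100
= 71.43%

71.43%


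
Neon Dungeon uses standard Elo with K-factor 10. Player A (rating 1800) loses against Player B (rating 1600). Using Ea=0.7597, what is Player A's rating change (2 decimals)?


Elo update: delta = K * (S - Ea), where S = 0 (loses)
S - Ea = 0 - 0.7597 = -0.7597
Rating change = 10 * -0.7597
= -7.60

-7.60 rating points


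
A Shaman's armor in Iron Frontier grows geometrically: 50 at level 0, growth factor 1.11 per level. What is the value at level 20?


value = base * growth^level
= 50 * 1.11^20
= 50 * 8.062312
= 403.12

403.12 armor


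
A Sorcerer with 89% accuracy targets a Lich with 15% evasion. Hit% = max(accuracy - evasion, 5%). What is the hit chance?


accuracy - evasion = 89 - 15 = 74
Apply floor: max(74, 5) = 74
Hit chance = 74%

74%


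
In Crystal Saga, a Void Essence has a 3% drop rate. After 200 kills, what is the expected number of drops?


Expected drops = kills * (drop_rate / 100)
= 200 * (3 / 100)
= 200 * 0.03
= 6.0

6.0 drops


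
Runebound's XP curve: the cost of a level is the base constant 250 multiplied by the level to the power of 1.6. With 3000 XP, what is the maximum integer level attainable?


XP = 250 * level^1.6, so level = (XP / 250)^(1/1.6)
= (3000 / 250)^(1/1.6)
= 12.0^0.625
= 4.7259
Floor: level = 4

level 4


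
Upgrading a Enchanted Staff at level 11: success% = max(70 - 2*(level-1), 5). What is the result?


raw_rate = 70 - 2 * (11 - 1)
= 70 - 2 * 10
= 70 - 20
= 50
Apply floor: max(50, 5) = 50%

50%


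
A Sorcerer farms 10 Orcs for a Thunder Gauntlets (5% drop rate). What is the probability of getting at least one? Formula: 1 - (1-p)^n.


P(at least one) = 1 - P(none) = 1 - (1-p)^n
p = 5/100 = 0.05
1 - p = 0.95
(1 - p)^10 = 0.95^10 = 0.598737
P(at least one) = 1 - 0.598737 = 0.4013

0.4013


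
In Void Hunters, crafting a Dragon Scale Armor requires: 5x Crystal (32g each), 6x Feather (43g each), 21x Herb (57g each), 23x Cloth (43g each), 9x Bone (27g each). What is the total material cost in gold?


Cost breakdown:
  Crystal: 5 * 32 = 160
  Feather: 6 * 43 = 258
  Herb: 21 * 57 = 1197
  Cloth: 23 * 43 = 989
  Bone: 9 * 27 = 243
Total = 160 + 258 + 1197 + 989 + 243 = 2847

2847 gold


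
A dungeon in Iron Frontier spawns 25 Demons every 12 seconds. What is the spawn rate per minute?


Spawns per minute = count * (60 / interval)
= 25 * (60 / 12)
= 25 * 5.0
= 125.0

125.0 per minute


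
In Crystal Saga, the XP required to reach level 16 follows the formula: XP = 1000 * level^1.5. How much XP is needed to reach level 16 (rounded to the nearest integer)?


XP = 1000 * level^1.5
Substitute level = 16:
XP = 1000 * 16^1.5
= 1000 * 64.0
= 64000

64000 XP


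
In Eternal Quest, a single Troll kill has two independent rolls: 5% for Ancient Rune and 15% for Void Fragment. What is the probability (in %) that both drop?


For independent events, P(both) = P(A) * P(B)
= 5% * 15%
= 75 / 100 %
= 0.75%

0.75%


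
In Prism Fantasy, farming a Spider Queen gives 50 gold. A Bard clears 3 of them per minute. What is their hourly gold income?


Gold per minute = 50 * 3 = 150
Gold per hour = 150 * 60 = 9000

9000 gold/hour


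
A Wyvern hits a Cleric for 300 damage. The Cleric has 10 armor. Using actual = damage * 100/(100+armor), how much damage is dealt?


actual = 300 * 100 / (100 + 10)
= 300 * 100 / 110
= 30000 / 110
= 272.73

272.73 damage


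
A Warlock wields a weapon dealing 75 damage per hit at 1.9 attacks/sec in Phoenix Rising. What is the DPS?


DPS = damage * attack_speed
= 75 * 1.9
= 142.5

142.5 DPS


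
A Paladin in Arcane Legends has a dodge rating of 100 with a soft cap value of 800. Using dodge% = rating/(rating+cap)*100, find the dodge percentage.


dodge% = 100 / (100 + 800) * 100
= 100 / 900 * 100
= 0.111111 * 100
= 11.11%

11.11%


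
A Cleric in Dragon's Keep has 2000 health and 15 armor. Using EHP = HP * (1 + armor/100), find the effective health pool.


EHP = 2000 * (1 + 15/100)
= 2000 * (1 + 0.15)
= 2000 * 1.15
= 2300.0

2300.0 EHP


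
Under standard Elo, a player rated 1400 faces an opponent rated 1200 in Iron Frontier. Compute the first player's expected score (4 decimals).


Elo expected score: Ea = 1/(1 + 10^((Rb-Ra)/400))
Rb - Ra = 1200 - 1400 = -200
(Rb-Ra)/400 = -200/400 = -0.5
10^-0.5 = 0.316228
Ea = 1/(1 + 0.316228) = 1/1.316228 = 0.7597

0.7597


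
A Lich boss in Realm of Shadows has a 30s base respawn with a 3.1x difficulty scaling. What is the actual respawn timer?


Respawn time = base * multiplier
= 30 * 3.1
= 93.0 seconds

93.0 seconds


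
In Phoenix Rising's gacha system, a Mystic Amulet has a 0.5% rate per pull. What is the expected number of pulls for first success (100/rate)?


Expected pulls for a geometric distribution = 1/p = 100 / rate%
= 100 / 0.5
= 200.0

200.0 pulls


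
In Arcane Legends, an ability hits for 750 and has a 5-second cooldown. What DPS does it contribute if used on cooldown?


DPS = damage / cooldown
= 750 / 5
= 150.00

150.00 DPS


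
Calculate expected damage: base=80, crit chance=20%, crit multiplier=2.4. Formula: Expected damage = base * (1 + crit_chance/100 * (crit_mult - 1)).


E[dmg] = base * (1 + crit_chance * (crit_mult - 1))
cc as decimal = 20/100 = 0.2
cm - 1 = 2.4 - 1 = 1.4
Bonus factor = 0.2 * 1.4 = 0.28
Total multiplier = 1 + 0.28 = 1.28
Expected damage = 80 * 1.28 = 102.40

102.40 damage


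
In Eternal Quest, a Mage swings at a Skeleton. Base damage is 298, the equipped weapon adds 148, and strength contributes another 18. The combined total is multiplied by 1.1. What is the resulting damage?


Sum base + weapon + str = 298 + 148 + 18 = 464
Multiply by 1.1:
464 * 1.1 = 510.4

510.4 damage


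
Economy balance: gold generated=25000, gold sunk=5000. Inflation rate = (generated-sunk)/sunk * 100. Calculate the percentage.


Net gold = 25000 - 5000 = 20000
Inflation rate = net / sunk * 100 = 20000 / 5000 * 100
= 4.0 * 100
= 400.00%

400.00%


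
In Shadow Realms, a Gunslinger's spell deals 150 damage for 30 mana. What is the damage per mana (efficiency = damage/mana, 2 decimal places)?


Efficiency = damage / mana
= 150 / 30
= 5.00

5.00 dmg/mana


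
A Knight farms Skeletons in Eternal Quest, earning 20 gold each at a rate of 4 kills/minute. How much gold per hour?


Gold per minute = 20 * 4 = 80
Gold per hour = 80 * 60 = 4800

4800 gold/hour


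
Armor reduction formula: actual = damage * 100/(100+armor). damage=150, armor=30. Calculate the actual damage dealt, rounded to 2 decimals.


actual = 150 * 100 / (100 + 30)
= 150 * 100 / 130
= 15000 / 130
= 115.38

115.38 damage


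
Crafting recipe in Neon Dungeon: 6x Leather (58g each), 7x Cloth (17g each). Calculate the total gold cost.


Cost breakdown:
  Leather: 6 * 58 = 348
  Cloth: 7 * 17 = 119
Total = 348 + 119 = 467

467 gold


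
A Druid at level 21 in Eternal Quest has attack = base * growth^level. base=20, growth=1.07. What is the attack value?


value = base * growth^level
= 20 * 1.07^21
= 20 * 4.140562
= 82.81

82.81 attack


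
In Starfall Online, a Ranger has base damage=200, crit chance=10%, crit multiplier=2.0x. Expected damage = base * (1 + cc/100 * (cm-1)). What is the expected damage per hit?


E[dmg] = base * (1 + crit_chance * (crit_mult - 1))
cc as decimal = 10/100 = 0.1
cm - 1 = 2.0 - 1 = 1.0
Bonus factor = 0.1 * 1.0 = 0.1
Total multiplier = 1 + 0.1 = 1.1
Expected damage = 200 * 1.1 = 220.00

220.00 damage


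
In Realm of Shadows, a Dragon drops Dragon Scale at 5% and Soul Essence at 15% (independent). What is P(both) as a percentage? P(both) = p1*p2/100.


For independent events, P(both) = P(A) * P(B)
= 5% * 15%
= 75 / 100 %
= 0.75%

0.75%


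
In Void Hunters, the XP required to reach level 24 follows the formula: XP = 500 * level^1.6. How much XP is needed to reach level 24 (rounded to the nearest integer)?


XP = 500 * level^1.6
Substitute level = 24:
XP = 500 * 24^1.6
= 500 * 161.5615
= 80781

80781 XP


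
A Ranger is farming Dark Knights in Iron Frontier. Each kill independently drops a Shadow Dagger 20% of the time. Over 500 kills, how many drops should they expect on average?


Expected drops = kills * (drop_rate / 100)
= 500 * (20 / 100)
= 500 * 0.2
= 100.0

100.0 drops


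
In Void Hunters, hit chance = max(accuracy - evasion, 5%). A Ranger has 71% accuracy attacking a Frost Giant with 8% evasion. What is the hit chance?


accuracy - evasion = 71 - 8 = 63
Apply floor: max(63, 5) = 63
Hit chance = 63%

63%


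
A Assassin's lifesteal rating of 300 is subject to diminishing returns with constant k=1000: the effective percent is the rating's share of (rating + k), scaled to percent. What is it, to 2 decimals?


effective% = rating / (rating + k) * 100
= 300 / (300 + 1000) * 100
= 300 / 1300 * 100
= 0.230769 * 100
= 23.08%

23.08%


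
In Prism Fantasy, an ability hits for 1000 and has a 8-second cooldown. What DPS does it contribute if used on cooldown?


DPS = damage / cooldown
= 1000 / 8
= 125.00

125.00 DPS


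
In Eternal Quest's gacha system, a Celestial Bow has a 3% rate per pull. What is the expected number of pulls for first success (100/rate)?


Expected pulls for a geometric distribution = 1/p = 100 / rate%
= 100 / 3
= 33.33

33.33 pulls


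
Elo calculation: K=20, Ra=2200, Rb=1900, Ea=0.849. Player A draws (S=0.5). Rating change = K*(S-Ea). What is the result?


Elo update: delta = K * (S - Ea), where S = 0.5 (draws)
S - Ea = 0.5 - 0.849 = -0.349
Rating change = 20 * -0.349
= -6.98

-6.98 rating points


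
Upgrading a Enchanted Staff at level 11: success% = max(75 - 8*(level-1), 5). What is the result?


raw_rate = 75 - 8 * (11 - 1)
= 75 - 8 * 10
= 75 - 80
= -5
Apply floor: max(-5, 5) = 5%

5%


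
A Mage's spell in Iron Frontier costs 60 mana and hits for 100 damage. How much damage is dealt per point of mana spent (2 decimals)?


Efficiency = damage / mana
= 100 / 60
= 1.67

1.67 dmg/mana


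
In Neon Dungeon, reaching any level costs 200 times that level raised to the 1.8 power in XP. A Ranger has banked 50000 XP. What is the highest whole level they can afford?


XP = 200 * level^1.8, so level = (XP / 200)^(1/1.8)
= (50000 / 200)^(1/1.8)
= 250.0^0.5556
= 21.4876
Floor: level = 21

level 21


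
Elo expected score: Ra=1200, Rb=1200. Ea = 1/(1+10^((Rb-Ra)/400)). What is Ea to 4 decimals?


Elo expected score: Ea = 1/(1 + 10^((Rb-Ra)/400))
Rb - Ra = 1200 - 1200 = 0
(Rb-Ra)/400 = 0/400 = 0.0
10^0.0 = 1.0
Ea = 1/(1 + 1.0) = 1/2.0 = 0.5000

0.5000


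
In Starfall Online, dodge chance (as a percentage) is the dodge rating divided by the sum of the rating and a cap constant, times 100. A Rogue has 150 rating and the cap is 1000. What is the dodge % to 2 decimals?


dodge% = 150 / (150 + 1000) * 100
= 150 / 1150 * 100
= 0.130435 * 100
= 13.04%

13.04%


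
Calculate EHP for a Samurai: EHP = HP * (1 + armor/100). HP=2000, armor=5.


EHP = 2000 * (1 + 5/100)
= 2000 * (1 + 0.05)
= 2000 * 1.05
= 2100.0

2100.0 EHP


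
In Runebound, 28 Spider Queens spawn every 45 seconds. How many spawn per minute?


Spawns per minute = count * (60 / interval)
= 28 * (60 / 45)
= 28 * 1.3333
= 37.33

37.33 per minute


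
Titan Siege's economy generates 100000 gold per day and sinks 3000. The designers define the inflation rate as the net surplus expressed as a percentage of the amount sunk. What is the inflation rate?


Net gold = 100000 - 3000 = 97000
Inflation rate = net / sunk * 100 = 97000 / 3000 * 100
= 32.333333 * 100
= 3233.33%

3233.33%


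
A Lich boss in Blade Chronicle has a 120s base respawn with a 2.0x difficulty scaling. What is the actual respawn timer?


Respawn time = base * multiplier
= 120 * 2.0
= 240.0 seconds

240.0 seconds


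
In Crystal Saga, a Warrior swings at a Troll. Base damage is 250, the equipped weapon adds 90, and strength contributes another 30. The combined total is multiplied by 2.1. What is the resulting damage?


Sum base + weapon + str = 250 + 90 + 30 = 370
Multiply by 2.1:
370 * 2.1 = 777.0

777.0 damage


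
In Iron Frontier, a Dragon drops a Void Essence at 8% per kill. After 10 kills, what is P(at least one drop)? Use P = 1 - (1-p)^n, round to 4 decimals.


P(at least one) = 1 - P(none) = 1 - (1-p)^n
p = 8/100 = 0.08
1 - p = 0.92
(1 - p)^10 = 0.92^10 = 0.434388
P(at least one) = 1 - 0.434388 = 0.5656

0.5656


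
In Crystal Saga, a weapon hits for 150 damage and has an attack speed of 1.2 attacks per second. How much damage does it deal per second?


DPS = damage * attack_speed
= 150 * 1.2
= 180.0

180.0 DPS


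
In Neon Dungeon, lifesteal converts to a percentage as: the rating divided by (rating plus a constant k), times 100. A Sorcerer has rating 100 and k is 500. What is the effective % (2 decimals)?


effective% = rating / (rating + k) * 100
= 100 / (100 + 500) * 100
= 100 / 600 * 100
= 0.166667 * 100
= 16.67%

16.67%


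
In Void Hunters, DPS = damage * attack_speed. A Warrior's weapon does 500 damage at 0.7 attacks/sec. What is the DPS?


DPS = damage * attack_speed
= 500 * 0.7
= 350.0

350.0 DPS


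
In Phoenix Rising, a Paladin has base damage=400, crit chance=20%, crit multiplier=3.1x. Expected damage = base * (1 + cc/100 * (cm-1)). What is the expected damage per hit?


E[dmg] = base * (1 + crit_chance * (crit_mult - 1))
cc as decimal = 20/100 = 0.2
cm - 1 = 3.1 - 1 = 2.1
Bonus factor = 0.2 * 2.1 = 0.42
Total multiplier = 1 + 0.42 = 1.42
Expected damage = 400 * 1.42 = 568.00

568.00 damage


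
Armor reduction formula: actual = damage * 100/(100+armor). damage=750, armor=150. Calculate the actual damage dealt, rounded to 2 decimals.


actual = 750 * 100 / (100 + 150)
= 750 * 100 / 250
= 75000 / 250
= 300.00

300.00 damage


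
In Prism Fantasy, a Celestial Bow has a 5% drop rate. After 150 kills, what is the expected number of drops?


Expected drops = kills * (drop_rate / 100)
= 150 * (5 / 100)
= 150 * 0.05
= 7.5

7.5 drops


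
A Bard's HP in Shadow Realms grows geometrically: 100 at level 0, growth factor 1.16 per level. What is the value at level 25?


value = base * growth^level
= 100 * 1.16^25
= 100 * 40.874244
= 4087.42

4087.42 HP


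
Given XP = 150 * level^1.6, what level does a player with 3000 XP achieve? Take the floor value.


XP = 150 * level^1.6, so level = (XP / 150)^(1/1.6)
= (3000 / 150)^(1/1.6)
= 20.0^0.625
= 6.5034
Floor: level = 6

level 6


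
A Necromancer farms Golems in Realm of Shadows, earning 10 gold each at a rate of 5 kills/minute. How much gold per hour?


Gold per minute = 10 * 5 = 50
Gold per hour = 50 * 60 = 3000

3000 gold/hour


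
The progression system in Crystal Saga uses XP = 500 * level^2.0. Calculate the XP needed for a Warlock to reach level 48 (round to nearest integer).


XP = 500 * level^2.0
Substitute level = 48:
XP = 500 * 48^2.0
= 500 * 2304.0
= 1152000

1152000 XP


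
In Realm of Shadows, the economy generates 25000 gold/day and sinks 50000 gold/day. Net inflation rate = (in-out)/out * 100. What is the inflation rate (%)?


Net gold = 25000 - 50000 = -25000
Inflation rate = net / sunk * 100 = -25000 / 50000 * 100
= -0.5 * 100
= -50.00%

-50.00%


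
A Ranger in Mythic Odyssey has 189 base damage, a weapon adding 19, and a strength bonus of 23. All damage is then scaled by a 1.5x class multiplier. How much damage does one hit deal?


Sum base + weapon + str = 189 + 19 + 23 = 231
Multiply by 1.5:
231 * 1.5 = 346.5

346.5 damage


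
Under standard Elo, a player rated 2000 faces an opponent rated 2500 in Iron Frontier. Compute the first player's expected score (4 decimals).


Elo expected score: Ea = 1/(1 + 10^((Rb-Ra)/400))
Rb - Ra = 2500 - 2000 = 500
(Rb-Ra)/400 = 500/400 = 1.25
10^1.25 = 17.782794
Ea = 1/(1 + 17.782794) = 1/18.782794 = 0.0532

0.0532


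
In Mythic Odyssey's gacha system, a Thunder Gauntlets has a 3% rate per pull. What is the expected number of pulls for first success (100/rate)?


Expected pulls for a geometric distribution = 1/p = 100 / rate%
= 100 / 3
= 33.33

33.33 pulls


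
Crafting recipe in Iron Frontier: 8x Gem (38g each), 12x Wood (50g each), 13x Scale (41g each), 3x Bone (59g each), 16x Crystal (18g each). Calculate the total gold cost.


Cost breakdown:
  Gem: 8 * 38 = 304
  Wood: 12 * 50 = 600
  Scale: 13 * 41 = 533
  Bone: 3 * 59 = 177
  Crystal: 16 * 18 = 288
Total = 304 + 600 + 533 + 177 + 288 = 1902

1902 gold


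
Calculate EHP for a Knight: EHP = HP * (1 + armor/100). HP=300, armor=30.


EHP = 300 * (1 + 30/100)
= 300 * (1 + 0.3)
= 300 * 1.3
= 390.0

390.0 EHP


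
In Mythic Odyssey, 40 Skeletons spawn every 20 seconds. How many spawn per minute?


Spawns per minute = count * (60 / interval)
= 40 * (60 / 20)
= 40 * 3.0
= 120.0

120.0 per minute


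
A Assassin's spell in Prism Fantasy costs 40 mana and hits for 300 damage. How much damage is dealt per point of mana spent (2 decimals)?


Efficiency = damage / mana
= 300 / 40
= 7.50

7.50 dmg/mana


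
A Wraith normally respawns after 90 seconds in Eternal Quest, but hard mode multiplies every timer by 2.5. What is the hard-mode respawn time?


Respawn time = base * multiplier
= 90 * 2.5
= 225.0 seconds

225.0 seconds


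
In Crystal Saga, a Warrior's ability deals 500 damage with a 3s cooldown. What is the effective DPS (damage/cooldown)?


DPS = damage / cooldown
= 500 / 3
= 166.67

166.67 DPS


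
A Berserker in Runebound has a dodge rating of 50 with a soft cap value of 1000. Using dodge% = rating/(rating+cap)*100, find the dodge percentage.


dodge% = 50 / (50 + 1000) * 100
= 50 / 1050 * 100
= 0.047619 * 100
= 4.76%

4.76%


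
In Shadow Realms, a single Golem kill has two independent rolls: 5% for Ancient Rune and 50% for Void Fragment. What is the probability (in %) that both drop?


For independent events, P(both) = P(A) * P(B)
= 5% * 50%
= 250 / 100 %
= 2.5%

2.5%


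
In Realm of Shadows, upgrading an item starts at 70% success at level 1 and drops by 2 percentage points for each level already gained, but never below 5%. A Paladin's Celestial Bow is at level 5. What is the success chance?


raw_rate = 70 - 2 * (5 - 1)
= 70 - 2 * 4
= 70 - 8
= 62
Apply floor: max(62, 5) = 62%

62%


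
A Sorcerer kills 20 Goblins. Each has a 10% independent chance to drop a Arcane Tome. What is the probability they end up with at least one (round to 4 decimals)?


P(at least one) = 1 - P(none) = 1 - (1-p)^n
p = 10/100 = 0.1
1 - p = 0.9
(1 - p)^20 = 0.9^20 = 0.121577
P(at least one) = 1 - 0.121577 = 0.8784

0.8784


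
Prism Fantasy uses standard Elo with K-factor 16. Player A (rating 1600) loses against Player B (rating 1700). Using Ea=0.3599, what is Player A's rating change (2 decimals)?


Elo update: delta = K * (S - Ea), where S = 0 (loses)
S - Ea = 0 - 0.3599 = -0.3599
Rating change = 16 * -0.3599
= -5.76

-5.76 rating points


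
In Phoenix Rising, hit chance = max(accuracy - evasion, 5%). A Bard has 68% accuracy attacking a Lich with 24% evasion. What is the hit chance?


accuracy - evasion = 68 - 24 = 44
Apply floor: max(44, 5) = 44
Hit chance = 44%

44%


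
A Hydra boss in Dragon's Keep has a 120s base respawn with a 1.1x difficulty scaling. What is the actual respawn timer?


Respawn time = base * multiplier
= 120 * 1.1
= 132.0 seconds

132.0 seconds


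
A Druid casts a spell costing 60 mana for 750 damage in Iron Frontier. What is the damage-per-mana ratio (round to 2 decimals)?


Efficiency = damage / mana
= 750 / 60
= 12.50

12.50 dmg/mana


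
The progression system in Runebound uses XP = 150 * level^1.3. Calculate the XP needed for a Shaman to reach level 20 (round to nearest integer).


XP = 150 * level^1.3
Substitute level = 20:
XP = 150 * 20^1.3
= 150 * 49.1291
= 7369

7369 XP


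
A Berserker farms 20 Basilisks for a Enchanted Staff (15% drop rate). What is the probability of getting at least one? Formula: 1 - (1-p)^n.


P(at least one) = 1 - P(none) = 1 - (1-p)^n
p = 15/100 = 0.15
1 - p = 0.85
(1 - p)^20 = 0.85^20 = 0.038760
P(at least one) = 1 - 0.038760 = 0.9612

0.9612


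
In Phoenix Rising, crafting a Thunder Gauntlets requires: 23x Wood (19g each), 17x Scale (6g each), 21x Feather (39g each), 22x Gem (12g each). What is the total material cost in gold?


Cost breakdown:
  Wood: 23 * 19 = 437
  Scale: 17 * 6 = 102
  Feather: 21 * 39 = 819
  Gem: 22 * 12 = 264
Total = 437 + 102 + 819 + 264 = 1622

1622 gold


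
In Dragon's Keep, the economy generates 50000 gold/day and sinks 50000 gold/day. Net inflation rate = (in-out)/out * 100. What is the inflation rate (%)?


Net gold = 50000 - 50000 = 0
Inflation rate = net / sunk * 100 = 0 / 50000 * 100
= 0.0 * 100
= 0.00%

0.00%


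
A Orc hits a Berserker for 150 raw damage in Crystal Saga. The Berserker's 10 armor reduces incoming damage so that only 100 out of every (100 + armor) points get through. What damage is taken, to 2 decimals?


actual = 150 * 100 / (100 + 10)
= 150 * 100 / 110
= 15000 / 110
= 136.36

136.36 damage


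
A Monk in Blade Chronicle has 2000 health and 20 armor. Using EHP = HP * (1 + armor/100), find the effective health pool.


EHP = 2000 * (1 + 20/100)
= 2000 * (1 + 0.2)
= 2000 * 1.2
= 2400.0

2400.0 EHP


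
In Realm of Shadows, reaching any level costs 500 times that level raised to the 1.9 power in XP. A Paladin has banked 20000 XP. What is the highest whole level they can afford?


XP = 500 * level^1.9, so level = (XP / 500)^(1/1.9)
= (20000 / 500)^(1/1.9)
= 40.0^0.5263
= 6.9693
Floor: level = 6

level 6
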